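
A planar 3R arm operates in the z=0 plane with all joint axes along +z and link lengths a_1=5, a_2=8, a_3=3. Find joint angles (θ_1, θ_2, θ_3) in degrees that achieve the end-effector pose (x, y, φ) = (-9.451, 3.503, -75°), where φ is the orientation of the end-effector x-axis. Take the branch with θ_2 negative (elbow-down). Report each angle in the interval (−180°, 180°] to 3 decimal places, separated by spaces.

175.919 -44.998 154.079

wrist centre = target − a_3·(cos φ, sin φ) = (-10.2275, 6.4008)
cos θ_2 = (145.5708−5²−8²)/(2·5·8) = 0.7071; θ_2 = -44.9977° (elbow-down)
β = atan2(6.4008,-10.2275) = 147.9599°; ψ = atan2(-5.6566,10.6571) = -27.9587°
θ_1 = β − ψ = 175.9186°
θ_3 = φ − θ_1 − θ_2 = 154.0790° (wrapped to (-180°,180°])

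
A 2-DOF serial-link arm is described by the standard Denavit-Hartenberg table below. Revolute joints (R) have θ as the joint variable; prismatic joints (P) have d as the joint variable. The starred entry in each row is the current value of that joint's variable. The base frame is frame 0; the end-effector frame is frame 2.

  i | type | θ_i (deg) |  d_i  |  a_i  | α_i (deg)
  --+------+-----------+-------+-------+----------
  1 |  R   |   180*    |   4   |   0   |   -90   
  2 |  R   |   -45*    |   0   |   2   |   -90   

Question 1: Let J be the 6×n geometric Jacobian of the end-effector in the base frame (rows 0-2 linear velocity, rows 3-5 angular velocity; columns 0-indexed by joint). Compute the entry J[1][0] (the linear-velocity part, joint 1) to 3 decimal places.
axis z_0 = ẑ; lever o_n−o_0 = (-1.4142,0.0000,5.4142)
cross product → J_v[:, 0] = (-0.0000,-1.4142,0.0000)
J_ω[:, 0] = z_0
entry J[1][0] = -1.4142

-1.414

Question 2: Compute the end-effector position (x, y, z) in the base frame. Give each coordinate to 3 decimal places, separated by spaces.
-1.414 0.000 5.414

after link 1: o_1 = (0.0000, 0.0000, 4.0000)
after link 2: o_2 = (-1.4142, 0.0000, 5.4142)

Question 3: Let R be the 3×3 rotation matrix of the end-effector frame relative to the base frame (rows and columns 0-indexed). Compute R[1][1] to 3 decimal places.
1.000

End-effector y-axis (col 1 of R) = (0.0000,1.0000,-0.0000)
R[1][1] = 1.0000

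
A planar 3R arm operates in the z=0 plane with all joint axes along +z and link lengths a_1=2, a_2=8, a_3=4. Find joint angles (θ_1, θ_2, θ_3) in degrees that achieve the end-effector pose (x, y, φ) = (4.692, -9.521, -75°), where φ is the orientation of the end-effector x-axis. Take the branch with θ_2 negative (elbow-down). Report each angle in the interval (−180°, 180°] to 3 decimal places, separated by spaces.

65.746 -134.990 -5.756

wrist centre = target − a_3·(cos φ, sin φ) = (3.6567, -5.6573)
cos θ_2 = (45.3766−2²−8²)/(2·2·8) = -0.7070; θ_2 = -134.9897° (elbow-down)
β = atan2(-5.6573,3.6567) = -57.1225°; ψ = atan2(-5.6579,-3.6558) = -122.8686°
θ_1 = β − ψ = 65.7461°
θ_3 = φ − θ_1 − θ_2 = -5.7564° (wrapped to (-180°,180°])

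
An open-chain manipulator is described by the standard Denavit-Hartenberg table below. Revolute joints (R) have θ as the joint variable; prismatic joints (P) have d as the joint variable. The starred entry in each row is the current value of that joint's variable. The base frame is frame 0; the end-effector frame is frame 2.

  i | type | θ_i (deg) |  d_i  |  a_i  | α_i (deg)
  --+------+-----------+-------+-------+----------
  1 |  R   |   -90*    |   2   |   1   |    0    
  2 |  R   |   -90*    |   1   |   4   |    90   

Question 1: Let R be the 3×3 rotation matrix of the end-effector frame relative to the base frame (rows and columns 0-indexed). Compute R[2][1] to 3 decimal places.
1.000

End-effector y-axis (col 1 of R) = (0.0000,-0.0000,1.0000)
R[2][1] = 1.0000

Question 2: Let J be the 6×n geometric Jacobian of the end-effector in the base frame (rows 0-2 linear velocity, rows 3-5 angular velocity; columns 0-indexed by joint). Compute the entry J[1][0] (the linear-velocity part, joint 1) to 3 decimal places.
axis z_0 = ẑ; lever o_n−o_0 = (-4.0000,-1.0000,3.0000)
cross product → J_v[:, 0] = (1.0000,-4.0000,0.0000)
J_ω[:, 0] = z_0
entry J[1][0] = -4.0000

-4.000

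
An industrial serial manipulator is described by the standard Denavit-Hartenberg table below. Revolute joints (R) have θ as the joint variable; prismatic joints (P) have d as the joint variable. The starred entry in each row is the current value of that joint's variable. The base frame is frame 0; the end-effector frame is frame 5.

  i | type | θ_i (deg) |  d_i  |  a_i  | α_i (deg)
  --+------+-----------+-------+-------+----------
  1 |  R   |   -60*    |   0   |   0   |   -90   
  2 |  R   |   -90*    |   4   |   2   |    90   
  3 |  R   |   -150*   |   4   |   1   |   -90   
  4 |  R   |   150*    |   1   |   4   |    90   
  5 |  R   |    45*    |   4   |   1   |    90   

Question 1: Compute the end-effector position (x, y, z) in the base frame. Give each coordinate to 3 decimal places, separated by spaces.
after link 1: o_1 = (0.0000, 0.0000, 0.0000)
after link 2: o_2 = (3.4641, 2.0000, 2.0000)
after link 3: o_3 = (1.0311, 5.2141, 1.1340)
after link 4: o_4 = (2.7811, 3.9151, 4.6340)
after link 5: o_5 = (3.5587, -0.0442, 3.7858)

3.559 -0.044 3.786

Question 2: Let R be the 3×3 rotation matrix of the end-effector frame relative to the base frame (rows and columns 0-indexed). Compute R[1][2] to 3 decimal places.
0.153

End-effector z-axis (col 2 of R) = (0.9723,0.1531,0.1768)
R[1][2] = 0.1531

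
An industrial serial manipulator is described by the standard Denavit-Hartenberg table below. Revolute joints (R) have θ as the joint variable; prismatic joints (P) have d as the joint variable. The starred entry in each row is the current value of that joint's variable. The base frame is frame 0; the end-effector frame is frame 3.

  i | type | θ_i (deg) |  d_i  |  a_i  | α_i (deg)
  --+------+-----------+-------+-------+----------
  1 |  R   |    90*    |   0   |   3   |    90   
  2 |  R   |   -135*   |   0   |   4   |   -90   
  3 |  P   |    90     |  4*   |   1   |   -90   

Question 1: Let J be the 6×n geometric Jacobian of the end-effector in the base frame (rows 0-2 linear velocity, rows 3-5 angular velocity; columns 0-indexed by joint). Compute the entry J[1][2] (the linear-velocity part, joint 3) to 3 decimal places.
prismatic axis z_2 = (0.0000,0.7071,-0.7071)
J_v[:, 2] = z_2; J_ω[:, 2] = (0,0,0)
entry J[1][2] = 0.7071

0.707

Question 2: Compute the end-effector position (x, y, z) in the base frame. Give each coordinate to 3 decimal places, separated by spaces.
-1.000 3.000 -5.657

after link 1: o_1 = (0.0000, 3.0000, 0.0000)
after link 2: o_2 = (0.0000, 0.1716, -2.8284)
after link 3: o_3 = (-1.0000, 3.0000, -5.6569)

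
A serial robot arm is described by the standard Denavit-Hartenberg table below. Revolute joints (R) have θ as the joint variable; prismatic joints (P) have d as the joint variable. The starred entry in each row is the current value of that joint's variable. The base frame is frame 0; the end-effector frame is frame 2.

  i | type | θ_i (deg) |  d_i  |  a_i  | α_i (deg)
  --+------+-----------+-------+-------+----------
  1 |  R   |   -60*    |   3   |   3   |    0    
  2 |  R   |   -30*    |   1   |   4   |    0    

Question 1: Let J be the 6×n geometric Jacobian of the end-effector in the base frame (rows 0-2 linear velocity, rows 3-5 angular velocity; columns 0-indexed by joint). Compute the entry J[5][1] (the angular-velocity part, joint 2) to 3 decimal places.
axis z_1 = (0.0000,0.0000,1.0000); lever o_n−o_1 = (0.0000,-4.0000,1.0000)
cross product → J_v[:, 1] = (4.0000,0.0000,-0.0000)
J_ω[:, 1] = z_1
entry J[5][1] = 1.0000

1.000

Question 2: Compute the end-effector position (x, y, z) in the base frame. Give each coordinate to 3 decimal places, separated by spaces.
1.500 -6.598 4.000

after link 1: o_1 = (1.5000, -2.5981, 3.0000)
after link 2: o_2 = (1.5000, -6.5981, 4.0000)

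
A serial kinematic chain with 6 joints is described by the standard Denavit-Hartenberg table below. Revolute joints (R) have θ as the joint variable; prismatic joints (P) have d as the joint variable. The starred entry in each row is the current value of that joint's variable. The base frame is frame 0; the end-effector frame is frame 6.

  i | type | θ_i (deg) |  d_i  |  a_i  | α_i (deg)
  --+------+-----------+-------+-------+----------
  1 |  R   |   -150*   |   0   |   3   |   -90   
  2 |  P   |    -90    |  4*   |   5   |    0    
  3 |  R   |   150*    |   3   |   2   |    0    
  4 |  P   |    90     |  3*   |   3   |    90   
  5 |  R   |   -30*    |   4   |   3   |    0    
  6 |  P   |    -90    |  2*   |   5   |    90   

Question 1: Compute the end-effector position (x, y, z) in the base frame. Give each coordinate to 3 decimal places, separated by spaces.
after link 1: o_1 = (-2.5981, -1.5000, 0.0000)
after link 2: o_2 = (-0.5981, -4.9641, 5.0000)
after link 3: o_3 = (0.0359, -8.0622, 3.2679)
after link 4: o_4 = (3.7859, -9.3612, 1.7679)
after link 5: o_5 = (3.2524, -7.9372, -2.9952)
after link 6: o_6 = (-1.6537, -5.7697, -3.4772)

-1.654 -5.770 -3.477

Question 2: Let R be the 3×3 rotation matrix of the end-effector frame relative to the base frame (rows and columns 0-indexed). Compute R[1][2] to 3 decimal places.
End-effector z-axis (col 2 of R) = (-0.3995,-0.8080,0.4330)
R[1][2] = -0.8080

-0.808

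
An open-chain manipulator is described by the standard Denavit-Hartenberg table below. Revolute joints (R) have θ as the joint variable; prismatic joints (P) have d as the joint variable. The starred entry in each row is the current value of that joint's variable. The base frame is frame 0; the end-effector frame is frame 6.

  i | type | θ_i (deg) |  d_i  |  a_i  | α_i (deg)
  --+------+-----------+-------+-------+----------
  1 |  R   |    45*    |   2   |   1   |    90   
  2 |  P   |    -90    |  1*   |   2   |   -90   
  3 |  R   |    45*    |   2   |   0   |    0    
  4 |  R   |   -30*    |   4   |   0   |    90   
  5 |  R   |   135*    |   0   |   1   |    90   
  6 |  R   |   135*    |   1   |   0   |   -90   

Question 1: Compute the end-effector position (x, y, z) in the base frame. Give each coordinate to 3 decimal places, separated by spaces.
6.657 5.243 0.000

after link 1: o_1 = (0.7071, 0.7071, 2.0000)
after link 2: o_2 = (1.4142, -0.0000, 0.0000)
after link 3: o_3 = (2.8284, 1.4142, 0.0000)
after link 4: o_4 = (5.6569, 4.2426, 0.0000)
after link 5: o_5 = (6.2863, 4.6132, 0.6830)
after link 6: o_6 = (6.6569, 5.2426, 0.0000)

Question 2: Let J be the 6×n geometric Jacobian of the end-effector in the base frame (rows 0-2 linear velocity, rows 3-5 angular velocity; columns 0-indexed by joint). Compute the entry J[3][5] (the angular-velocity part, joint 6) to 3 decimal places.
axis z_5 = (0.3706,0.6294,-0.6830); lever o_n−o_5 = (0.3706,0.6294,-0.6830)
cross product → J_v[:, 5] = (-0.0000,-0.0000,-0.0000)
J_ω[:, 5] = z_5
entry J[3][5] = 0.3706

0.371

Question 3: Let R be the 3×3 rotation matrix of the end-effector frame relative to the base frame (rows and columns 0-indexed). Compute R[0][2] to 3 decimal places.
-0.928

End-effector z-axis (col 2 of R) = (-0.9280,0.2209,-0.3000)
R[0][2] = -0.9280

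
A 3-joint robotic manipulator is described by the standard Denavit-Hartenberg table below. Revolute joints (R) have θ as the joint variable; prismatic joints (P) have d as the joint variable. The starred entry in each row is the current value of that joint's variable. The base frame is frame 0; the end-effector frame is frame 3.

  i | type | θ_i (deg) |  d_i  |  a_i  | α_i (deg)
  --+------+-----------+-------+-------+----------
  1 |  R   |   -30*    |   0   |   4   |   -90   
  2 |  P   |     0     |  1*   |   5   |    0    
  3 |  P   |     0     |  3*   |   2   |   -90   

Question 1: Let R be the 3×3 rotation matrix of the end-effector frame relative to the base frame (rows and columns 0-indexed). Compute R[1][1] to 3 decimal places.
End-effector y-axis (col 1 of R) = (-0.5000,-0.8660,-0.0000)
R[1][1] = -0.8660

-0.866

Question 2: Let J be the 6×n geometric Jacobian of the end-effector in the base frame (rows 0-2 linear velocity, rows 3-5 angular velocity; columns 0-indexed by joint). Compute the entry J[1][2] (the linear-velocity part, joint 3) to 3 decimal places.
prismatic axis z_2 = (0.5000,0.8660,0.0000)
J_v[:, 2] = z_2; J_ω[:, 2] = (0,0,0)
entry J[1][2] = 0.8660

0.866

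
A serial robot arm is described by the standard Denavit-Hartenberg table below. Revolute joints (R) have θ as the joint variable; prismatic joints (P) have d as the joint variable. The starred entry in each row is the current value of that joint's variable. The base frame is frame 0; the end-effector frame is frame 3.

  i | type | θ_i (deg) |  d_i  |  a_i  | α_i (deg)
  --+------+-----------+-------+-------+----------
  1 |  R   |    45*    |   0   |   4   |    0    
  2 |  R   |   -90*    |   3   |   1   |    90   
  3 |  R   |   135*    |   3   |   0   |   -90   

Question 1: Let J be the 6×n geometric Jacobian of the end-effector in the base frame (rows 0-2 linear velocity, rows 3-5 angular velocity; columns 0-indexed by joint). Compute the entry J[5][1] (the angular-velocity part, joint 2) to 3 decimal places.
axis z_1 = (0.0000,0.0000,1.0000); lever o_n−o_1 = (-1.4142,-2.8284,3.0000)
cross product → J_v[:, 1] = (2.8284,-1.4142,0.0000)
J_ω[:, 1] = z_1
entry J[5][1] = 1.0000

1.000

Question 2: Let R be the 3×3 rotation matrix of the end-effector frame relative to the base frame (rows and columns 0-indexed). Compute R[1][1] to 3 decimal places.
End-effector y-axis (col 1 of R) = (0.7071,0.7071,-0.0000)
R[1][1] = 0.7071

0.707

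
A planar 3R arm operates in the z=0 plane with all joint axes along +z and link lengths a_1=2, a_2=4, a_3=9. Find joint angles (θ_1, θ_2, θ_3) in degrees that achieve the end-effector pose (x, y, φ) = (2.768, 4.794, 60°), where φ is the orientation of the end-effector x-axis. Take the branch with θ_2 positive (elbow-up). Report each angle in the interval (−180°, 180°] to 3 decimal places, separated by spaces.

wrist centre = target − a_3·(cos φ, sin φ) = (-1.7320, -3.0002)
cos θ_2 = (12.0012−2²−4²)/(2·2·4) = -0.4999; θ_2 = 119.9951° (elbow-up)
β = atan2(-3.0002,-1.7320) = -119.9974°; ψ = atan2(3.4643,0.0003) = 89.9951°
θ_1 = β − ψ = -209.9924°
θ_3 = φ − θ_1 − θ_2 = 149.9974° (wrapped to (-180°,180°])

150.008 119.995 149.997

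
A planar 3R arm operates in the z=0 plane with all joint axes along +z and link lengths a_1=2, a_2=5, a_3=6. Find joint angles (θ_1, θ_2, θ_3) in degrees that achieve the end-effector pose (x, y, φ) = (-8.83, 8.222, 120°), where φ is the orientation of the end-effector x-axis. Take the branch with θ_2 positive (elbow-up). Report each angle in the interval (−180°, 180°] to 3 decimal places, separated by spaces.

120.011 44.990 -45.001

wrist centre = target − a_3·(cos φ, sin φ) = (-5.8300, 3.0258)
cos θ_2 = (43.1447−2²−5²)/(2·2·5) = 0.7072; θ_2 = 44.9898° (elbow-up)
β = atan2(3.0258,-5.8300) = 152.5701°; ψ = atan2(3.5349,5.5362) = 32.5587°
θ_1 = β − ψ = 120.0114°
θ_3 = φ − θ_1 − θ_2 = -45.0012° (wrapped to (-180°,180°])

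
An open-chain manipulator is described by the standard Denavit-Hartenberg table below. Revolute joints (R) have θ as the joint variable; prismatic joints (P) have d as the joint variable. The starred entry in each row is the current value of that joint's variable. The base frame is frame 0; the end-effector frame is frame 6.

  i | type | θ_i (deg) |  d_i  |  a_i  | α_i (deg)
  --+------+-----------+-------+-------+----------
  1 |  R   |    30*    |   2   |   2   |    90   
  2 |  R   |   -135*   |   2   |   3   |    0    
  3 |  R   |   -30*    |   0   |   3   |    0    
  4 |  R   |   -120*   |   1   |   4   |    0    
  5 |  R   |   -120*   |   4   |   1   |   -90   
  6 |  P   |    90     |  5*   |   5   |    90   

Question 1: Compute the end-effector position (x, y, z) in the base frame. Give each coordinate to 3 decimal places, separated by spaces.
2.956 -0.603 5.794

after link 1: o_1 = (1.7321, 1.0000, 2.0000)
after link 2: o_2 = (0.8949, -1.7927, -0.1213)
after link 3: o_3 = (-1.6146, -3.2416, -0.8978)
after link 4: o_4 = (-0.2180, -3.5900, 2.9659)
after link 5: o_5 = (2.3943, -6.7005, 2.2588)
after link 6: o_6 = (2.9562, -0.6026, 5.7944)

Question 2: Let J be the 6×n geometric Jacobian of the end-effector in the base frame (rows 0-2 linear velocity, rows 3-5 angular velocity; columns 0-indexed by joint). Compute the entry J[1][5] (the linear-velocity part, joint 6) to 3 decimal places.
0.354

prismatic axis z_5 = (0.6124,0.3536,0.7071)
J_v[:, 5] = z_5; J_ω[:, 5] = (0,0,0)
entry J[1][5] = 0.3536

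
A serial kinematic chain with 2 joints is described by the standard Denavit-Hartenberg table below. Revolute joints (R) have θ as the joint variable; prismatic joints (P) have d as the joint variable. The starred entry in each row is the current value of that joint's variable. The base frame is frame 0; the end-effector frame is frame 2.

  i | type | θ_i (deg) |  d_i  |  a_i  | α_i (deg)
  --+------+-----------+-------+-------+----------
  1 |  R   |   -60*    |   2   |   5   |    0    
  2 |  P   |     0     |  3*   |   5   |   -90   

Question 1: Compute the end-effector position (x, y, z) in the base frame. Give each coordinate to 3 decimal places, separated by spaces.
5.000 -8.660 5.000

after link 1: o_1 = (2.5000, -4.3301, 2.0000)
after link 2: o_2 = (5.0000, -8.6603, 5.0000)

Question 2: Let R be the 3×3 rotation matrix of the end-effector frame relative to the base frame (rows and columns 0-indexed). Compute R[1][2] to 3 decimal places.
0.500

End-effector z-axis (col 2 of R) = (0.8660,0.5000,0.0000)
R[1][2] = 0.5000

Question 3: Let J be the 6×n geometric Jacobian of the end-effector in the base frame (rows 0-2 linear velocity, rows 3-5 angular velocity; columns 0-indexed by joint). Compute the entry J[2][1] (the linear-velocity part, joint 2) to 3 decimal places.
prismatic axis z_1 = (0.0000,0.0000,1.0000)
J_v[:, 1] = z_1; J_ω[:, 1] = (0,0,0)
entry J[2][1] = 1.0000

1.000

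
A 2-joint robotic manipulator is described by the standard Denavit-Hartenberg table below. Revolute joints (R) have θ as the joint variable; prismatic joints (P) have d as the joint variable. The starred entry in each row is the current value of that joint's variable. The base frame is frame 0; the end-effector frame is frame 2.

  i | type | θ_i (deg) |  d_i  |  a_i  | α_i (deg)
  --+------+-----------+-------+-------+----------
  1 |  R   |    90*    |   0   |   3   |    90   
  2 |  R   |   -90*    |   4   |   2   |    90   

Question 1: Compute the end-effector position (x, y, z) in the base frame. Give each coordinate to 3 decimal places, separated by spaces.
after link 1: o_1 = (0.0000, 3.0000, 0.0000)
after link 2: o_2 = (4.0000, 3.0000, -2.0000)

4.000 3.000 -2.000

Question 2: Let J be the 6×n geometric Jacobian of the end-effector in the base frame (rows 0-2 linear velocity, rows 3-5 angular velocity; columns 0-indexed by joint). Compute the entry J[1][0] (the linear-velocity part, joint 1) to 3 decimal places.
4.000

axis z_0 = ẑ; lever o_n−o_0 = (4.0000,3.0000,-2.0000)
cross product → J_v[:, 0] = (-3.0000,4.0000,0.0000)
J_ω[:, 0] = z_0
entry J[1][0] = 4.0000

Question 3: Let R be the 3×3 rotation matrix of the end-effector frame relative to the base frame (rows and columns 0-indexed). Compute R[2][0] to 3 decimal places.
End-effector x-axis (col 0 of R) = (0.0000,0.0000,-1.0000)
R[2][0] = -1.0000

-1.000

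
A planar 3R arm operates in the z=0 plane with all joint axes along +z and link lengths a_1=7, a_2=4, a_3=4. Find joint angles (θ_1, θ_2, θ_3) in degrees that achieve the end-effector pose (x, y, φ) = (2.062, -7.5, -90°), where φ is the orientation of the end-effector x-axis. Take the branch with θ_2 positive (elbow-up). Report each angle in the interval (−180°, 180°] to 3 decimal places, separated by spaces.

-88.989 150.002 -151.013

wrist centre = target − a_3·(cos φ, sin φ) = (2.0620, -3.5000)
cos θ_2 = (16.5018−7²−4²)/(2·7·4) = -0.8660; θ_2 = 150.0015° (elbow-up)
β = atan2(-3.5000,2.0620) = -59.4958°; ψ = atan2(1.9999,3.5358) = 29.4929°
θ_1 = β − ψ = -88.9888°
θ_3 = φ − θ_1 − θ_2 = -151.0127° (wrapped to (-180°,180°])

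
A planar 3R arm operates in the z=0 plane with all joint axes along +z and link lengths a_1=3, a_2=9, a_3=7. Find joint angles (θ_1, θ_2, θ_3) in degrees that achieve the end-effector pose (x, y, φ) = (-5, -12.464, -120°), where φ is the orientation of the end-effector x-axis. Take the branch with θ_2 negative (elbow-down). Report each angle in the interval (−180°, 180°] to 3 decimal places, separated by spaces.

33.630 -150.003 -3.627

wrist centre = target − a_3·(cos φ, sin φ) = (-1.5000, -6.4018)
cos θ_2 = (43.2333−3²−9²)/(2·3·9) = -0.8660; θ_2 = -150.0028° (elbow-down)
β = atan2(-6.4018,-1.5000) = -103.1870°; ψ = atan2(-4.4996,-4.7944) = -136.8169°
θ_1 = β − ψ = 33.6299°
θ_3 = φ − θ_1 − θ_2 = -3.6271° (wrapped to (-180°,180°])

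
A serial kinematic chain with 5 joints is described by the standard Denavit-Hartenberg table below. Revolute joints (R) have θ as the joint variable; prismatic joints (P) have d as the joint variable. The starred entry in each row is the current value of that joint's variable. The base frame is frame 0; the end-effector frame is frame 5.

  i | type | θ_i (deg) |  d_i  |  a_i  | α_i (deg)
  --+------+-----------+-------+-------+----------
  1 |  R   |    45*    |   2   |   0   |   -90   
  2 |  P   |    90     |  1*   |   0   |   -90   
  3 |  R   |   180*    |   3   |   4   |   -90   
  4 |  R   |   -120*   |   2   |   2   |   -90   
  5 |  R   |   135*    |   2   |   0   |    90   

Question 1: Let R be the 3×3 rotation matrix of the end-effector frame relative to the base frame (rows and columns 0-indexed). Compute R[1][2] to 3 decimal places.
End-effector z-axis (col 2 of R) = (0.0670,-0.9330,-0.3536)
R[1][2] = -0.9330

-0.933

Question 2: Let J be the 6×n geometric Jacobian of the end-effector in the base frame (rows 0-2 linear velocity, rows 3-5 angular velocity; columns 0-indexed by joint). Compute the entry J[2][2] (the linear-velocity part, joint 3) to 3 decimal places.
-2.000

axis z_2 = (-0.7071,-0.7071,-0.0000); lever o_n−o_2 = (-5.4674,-2.6390,4.7321)
cross product → J_v[:, 2] = (-3.3461,3.3461,-2.0000)
J_ω[:, 2] = z_2
entry J[2][2] = -2.0000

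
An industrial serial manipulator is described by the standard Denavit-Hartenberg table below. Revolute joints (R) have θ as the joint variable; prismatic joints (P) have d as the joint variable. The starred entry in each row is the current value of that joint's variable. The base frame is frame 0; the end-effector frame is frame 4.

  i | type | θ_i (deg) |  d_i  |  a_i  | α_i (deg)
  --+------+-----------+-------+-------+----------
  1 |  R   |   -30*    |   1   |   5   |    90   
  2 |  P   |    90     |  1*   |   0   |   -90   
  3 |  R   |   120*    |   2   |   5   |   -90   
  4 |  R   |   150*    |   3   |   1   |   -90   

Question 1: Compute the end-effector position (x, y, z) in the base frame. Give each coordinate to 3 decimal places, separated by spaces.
3.571 -0.815 -3.665

after link 1: o_1 = (4.3301, -2.5000, 1.0000)
after link 2: o_2 = (3.8301, -3.3660, 1.0000)
after link 3: o_3 = (4.2631, 1.3840, -1.5000)
after link 4: o_4 = (3.5712, -0.8146, -3.6651)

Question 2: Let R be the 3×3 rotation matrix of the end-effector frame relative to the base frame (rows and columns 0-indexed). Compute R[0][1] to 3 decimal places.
End-effector y-axis (col 1 of R) = (0.2500,0.4330,0.8660)
R[0][1] = 0.2500

0.250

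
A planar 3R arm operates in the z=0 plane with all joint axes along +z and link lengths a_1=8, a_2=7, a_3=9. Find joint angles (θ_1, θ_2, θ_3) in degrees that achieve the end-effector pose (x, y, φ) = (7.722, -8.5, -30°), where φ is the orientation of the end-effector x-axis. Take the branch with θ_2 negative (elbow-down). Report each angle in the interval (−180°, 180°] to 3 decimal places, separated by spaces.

-30.006 -150.000 150.006

wrist centre = target − a_3·(cos φ, sin φ) = (-0.0722, -4.0000)
cos θ_2 = (16.0052−8²−7²)/(2·8·7) = -0.8660; θ_2 = -149.9999° (elbow-down)
β = atan2(-4.0000,-0.0722) = -91.0345°; ψ = atan2(-3.5000,1.9378) = -61.0283°
θ_1 = β − ψ = -30.0062°
θ_3 = φ − θ_1 − θ_2 = 150.0061° (wrapped to (-180°,180°])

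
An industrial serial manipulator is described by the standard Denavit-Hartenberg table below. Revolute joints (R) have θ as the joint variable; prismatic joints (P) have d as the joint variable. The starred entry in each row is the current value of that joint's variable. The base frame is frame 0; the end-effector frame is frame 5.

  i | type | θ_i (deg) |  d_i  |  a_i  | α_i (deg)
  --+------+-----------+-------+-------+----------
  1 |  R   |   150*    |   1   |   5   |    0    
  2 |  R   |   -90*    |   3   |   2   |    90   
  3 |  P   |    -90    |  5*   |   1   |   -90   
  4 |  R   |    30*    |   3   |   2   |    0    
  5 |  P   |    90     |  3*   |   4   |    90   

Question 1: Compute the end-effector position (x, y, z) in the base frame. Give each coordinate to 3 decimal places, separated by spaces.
0.134 9.160 3.268

after link 1: o_1 = (-4.3301, 2.5000, 1.0000)
after link 2: o_2 = (-3.3301, 4.2321, 4.0000)
after link 3: o_3 = (1.0000, 1.7321, 3.0000)
after link 4: o_4 = (1.6340, 4.8301, 1.2679)
after link 5: o_5 = (0.1340, 9.1603, 3.2679)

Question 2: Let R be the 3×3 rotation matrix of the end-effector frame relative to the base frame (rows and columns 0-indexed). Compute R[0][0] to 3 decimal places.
End-effector x-axis (col 0 of R) = (-0.7500,0.4330,0.5000)
R[0][0] = -0.7500

-0.750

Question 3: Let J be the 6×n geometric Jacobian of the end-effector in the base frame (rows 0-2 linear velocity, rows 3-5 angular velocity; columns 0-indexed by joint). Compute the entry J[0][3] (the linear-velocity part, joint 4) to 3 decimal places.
0.232

axis z_3 = (0.5000,0.8660,0.0000); lever o_n−o_3 = (-0.8660,7.4282,0.2679)
cross product → J_v[:, 3] = (0.2321,-0.1340,4.4641)
J_ω[:, 3] = z_3
entry J[0][3] = 0.2321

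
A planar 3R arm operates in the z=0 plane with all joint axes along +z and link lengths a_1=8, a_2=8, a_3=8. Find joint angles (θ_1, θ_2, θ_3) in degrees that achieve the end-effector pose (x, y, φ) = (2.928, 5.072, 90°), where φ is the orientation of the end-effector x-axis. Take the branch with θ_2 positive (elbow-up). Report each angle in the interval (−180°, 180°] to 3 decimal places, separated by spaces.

-120.001 150.002 59.999

wrist centre = target − a_3·(cos φ, sin φ) = (2.9280, -2.9280)
cos θ_2 = (17.1464−8²−8²)/(2·8·8) = -0.8660; θ_2 = 150.0021° (elbow-up)
β = atan2(-2.9280,2.9280) = -45.0000°; ψ = atan2(3.9997,1.0716) = 75.0011°
θ_1 = β − ψ = -120.0011°
θ_3 = φ − θ_1 − θ_2 = 59.9989° (wrapped to (-180°,180°])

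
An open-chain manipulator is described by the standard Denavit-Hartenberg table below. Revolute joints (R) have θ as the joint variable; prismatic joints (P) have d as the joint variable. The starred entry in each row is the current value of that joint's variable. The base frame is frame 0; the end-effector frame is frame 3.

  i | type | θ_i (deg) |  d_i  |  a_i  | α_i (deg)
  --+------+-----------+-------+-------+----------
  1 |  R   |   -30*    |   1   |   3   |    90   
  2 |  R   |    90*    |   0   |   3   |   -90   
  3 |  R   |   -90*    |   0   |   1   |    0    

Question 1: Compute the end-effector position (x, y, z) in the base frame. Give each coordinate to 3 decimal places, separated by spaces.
after link 1: o_1 = (2.5981, -1.5000, 1.0000)
after link 2: o_2 = (2.5981, -1.5000, 4.0000)
after link 3: o_3 = (2.0981, -2.3660, 4.0000)

2.098 -2.366 4.000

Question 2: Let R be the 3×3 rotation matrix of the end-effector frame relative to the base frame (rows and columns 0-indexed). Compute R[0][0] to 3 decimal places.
-0.500

End-effector x-axis (col 0 of R) = (-0.5000,-0.8660,0.0000)
R[0][0] = -0.5000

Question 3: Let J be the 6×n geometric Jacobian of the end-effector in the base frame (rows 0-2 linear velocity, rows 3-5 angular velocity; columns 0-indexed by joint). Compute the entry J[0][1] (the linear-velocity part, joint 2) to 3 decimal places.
axis z_1 = (-0.5000,-0.8660,0.0000); lever o_n−o_1 = (-0.5000,-0.8660,3.0000)
cross product → J_v[:, 1] = (-2.5981,1.5000,0.0000)
J_ω[:, 1] = z_1
entry J[0][1] = -2.5981

-2.598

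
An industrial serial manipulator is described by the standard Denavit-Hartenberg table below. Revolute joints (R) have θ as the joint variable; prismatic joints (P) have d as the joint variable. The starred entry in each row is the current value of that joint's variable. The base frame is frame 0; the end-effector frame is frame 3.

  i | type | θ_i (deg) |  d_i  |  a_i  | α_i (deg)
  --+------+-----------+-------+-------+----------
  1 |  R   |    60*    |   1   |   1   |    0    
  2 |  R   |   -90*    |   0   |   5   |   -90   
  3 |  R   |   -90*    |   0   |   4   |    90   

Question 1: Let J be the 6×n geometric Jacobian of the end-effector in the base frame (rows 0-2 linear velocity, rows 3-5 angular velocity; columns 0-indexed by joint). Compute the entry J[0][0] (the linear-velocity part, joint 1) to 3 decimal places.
1.634

axis z_0 = ẑ; lever o_n−o_0 = (4.8301,-1.6340,5.0000)
cross product → J_v[:, 0] = (1.6340,4.8301,-0.0000)
J_ω[:, 0] = z_0
entry J[0][0] = 1.6340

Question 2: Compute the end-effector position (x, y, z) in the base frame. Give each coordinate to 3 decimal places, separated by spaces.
after link 1: o_1 = (0.5000, 0.8660, 1.0000)
after link 2: o_2 = (4.8301, -1.6340, 1.0000)
after link 3: o_3 = (4.8301, -1.6340, 5.0000)

4.830 -1.634 5.000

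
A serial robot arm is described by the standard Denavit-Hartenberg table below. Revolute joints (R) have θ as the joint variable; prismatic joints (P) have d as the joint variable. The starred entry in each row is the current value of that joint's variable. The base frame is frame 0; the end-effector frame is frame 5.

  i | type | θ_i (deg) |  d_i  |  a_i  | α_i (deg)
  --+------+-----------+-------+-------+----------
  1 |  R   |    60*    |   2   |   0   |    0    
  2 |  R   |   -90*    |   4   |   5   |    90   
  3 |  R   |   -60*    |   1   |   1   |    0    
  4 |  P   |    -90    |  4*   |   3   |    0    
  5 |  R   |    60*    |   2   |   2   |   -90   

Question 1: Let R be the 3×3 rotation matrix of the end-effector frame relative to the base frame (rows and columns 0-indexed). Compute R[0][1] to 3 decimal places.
0.500

End-effector y-axis (col 1 of R) = (0.5000,0.8660,-0.0000)
R[0][1] = 0.5000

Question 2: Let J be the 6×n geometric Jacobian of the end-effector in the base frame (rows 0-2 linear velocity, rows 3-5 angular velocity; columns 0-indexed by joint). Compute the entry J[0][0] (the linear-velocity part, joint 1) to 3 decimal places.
axis z_0 = ẑ; lever o_n−o_0 = (-0.9869,-7.5131,1.6340)
cross product → J_v[:, 0] = (7.5131,-0.9869,0.0000)
J_ω[:, 0] = z_0
entry J[0][0] = 7.5131

7.513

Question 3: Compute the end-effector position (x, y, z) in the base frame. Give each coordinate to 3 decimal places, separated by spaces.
-0.987 -7.513 1.634

after link 1: o_1 = (0.0000, 0.0000, 2.0000)
after link 2: o_2 = (4.3301, -2.5000, 6.0000)
after link 3: o_3 = (4.2631, -3.6160, 5.1340)
after link 4: o_4 = (0.0131, -5.7811, 3.6340)
after link 5: o_5 = (-0.9869, -7.5131, 1.6340)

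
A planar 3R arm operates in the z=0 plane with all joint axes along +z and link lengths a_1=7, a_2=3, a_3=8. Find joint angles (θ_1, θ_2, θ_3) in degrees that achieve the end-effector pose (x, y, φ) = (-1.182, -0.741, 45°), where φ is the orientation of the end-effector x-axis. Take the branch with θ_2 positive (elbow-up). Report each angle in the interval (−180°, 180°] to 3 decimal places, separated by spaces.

wrist centre = target − a_3·(cos φ, sin φ) = (-6.8389, -6.3979)
cos θ_2 = (87.7025−7²−3²)/(2·7·3) = 0.7072; θ_2 = 44.9923° (elbow-up)
β = atan2(-6.3979,-6.8389) = -136.9082°; ψ = atan2(2.1210,9.1216) = 13.0903°
θ_1 = β − ψ = -149.9985°
θ_3 = φ − θ_1 − θ_2 = 150.0062° (wrapped to (-180°,180°])

-149.998 44.992 150.006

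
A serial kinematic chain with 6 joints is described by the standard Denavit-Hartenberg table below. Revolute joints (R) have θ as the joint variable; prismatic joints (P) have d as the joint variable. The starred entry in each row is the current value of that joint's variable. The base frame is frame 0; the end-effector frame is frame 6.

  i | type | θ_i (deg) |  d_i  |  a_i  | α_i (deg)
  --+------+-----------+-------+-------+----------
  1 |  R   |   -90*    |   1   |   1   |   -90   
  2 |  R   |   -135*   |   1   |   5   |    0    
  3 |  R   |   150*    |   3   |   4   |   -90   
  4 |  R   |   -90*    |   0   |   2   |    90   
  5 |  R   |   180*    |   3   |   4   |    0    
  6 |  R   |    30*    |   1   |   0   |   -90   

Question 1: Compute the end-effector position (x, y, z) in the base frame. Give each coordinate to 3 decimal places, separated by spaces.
2.000 2.536 4.536

after link 1: o_1 = (0.0000, -1.0000, 1.0000)
after link 2: o_2 = (1.0000, 2.5355, 4.5355)
after link 3: o_3 = (4.0000, -1.3282, 3.5003)
after link 4: o_4 = (6.0000, -1.3282, 3.5003)
after link 5: o_5 = (2.0000, 1.5696, 4.2767)
after link 6: o_6 = (2.0000, 2.5355, 4.5355)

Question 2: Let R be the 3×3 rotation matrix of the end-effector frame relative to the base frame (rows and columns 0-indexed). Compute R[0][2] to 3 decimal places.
End-effector z-axis (col 2 of R) = (0.5000,-0.2241,0.8365)
R[0][2] = 0.5000

0.500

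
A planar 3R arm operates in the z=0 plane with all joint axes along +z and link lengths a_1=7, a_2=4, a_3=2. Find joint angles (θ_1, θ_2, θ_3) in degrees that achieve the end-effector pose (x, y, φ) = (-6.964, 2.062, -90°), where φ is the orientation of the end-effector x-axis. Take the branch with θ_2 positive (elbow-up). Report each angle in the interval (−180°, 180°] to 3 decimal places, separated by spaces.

wrist centre = target − a_3·(cos φ, sin φ) = (-6.9640, 4.0620)
cos θ_2 = (64.9971−7²−4²)/(2·7·4) = -0.0001; θ_2 = 90.0029° (elbow-up)
β = atan2(4.0620,-6.9640) = 149.7456°; ψ = atan2(4.0000,6.9998) = 29.7456°
θ_1 = β − ψ = 120.0000°
θ_3 = φ − θ_1 − θ_2 = 59.9971° (wrapped to (-180°,180°])

120.000 90.003 59.997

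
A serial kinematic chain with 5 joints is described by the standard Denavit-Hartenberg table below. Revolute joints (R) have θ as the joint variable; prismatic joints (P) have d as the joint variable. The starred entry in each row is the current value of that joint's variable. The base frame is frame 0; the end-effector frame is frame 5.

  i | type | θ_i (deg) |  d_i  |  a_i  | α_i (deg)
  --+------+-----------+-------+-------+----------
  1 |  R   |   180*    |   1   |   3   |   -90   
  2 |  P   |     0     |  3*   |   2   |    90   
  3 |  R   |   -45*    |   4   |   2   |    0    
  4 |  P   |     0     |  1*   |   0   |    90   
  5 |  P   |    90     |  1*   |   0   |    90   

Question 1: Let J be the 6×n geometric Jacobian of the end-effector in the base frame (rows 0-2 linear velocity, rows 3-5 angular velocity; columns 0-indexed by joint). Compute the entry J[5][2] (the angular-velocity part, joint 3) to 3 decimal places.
axis z_2 = (0.0000,0.0000,1.0000); lever o_n−o_2 = (-0.7071,2.1213,5.0000)
cross product → J_v[:, 2] = (-2.1213,-0.7071,0.0000)
J_ω[:, 2] = z_2
entry J[5][2] = 1.0000

1.000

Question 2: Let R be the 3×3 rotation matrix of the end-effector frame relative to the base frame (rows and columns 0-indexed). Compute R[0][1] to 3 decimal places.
0.707

End-effector y-axis (col 1 of R) = (0.7071,0.7071,0.0000)
R[0][1] = 0.7071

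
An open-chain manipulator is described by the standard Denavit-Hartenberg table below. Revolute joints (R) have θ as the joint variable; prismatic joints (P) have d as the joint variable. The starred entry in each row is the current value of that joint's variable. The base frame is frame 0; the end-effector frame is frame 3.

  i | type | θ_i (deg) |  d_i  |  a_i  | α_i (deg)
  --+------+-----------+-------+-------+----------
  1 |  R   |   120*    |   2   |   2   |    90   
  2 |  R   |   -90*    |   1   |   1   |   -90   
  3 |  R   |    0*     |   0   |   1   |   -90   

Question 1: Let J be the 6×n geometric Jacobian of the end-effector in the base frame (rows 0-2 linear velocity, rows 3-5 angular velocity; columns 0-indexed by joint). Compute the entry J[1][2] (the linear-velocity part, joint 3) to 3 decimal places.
axis z_2 = (-0.5000,0.8660,0.0000); lever o_n−o_2 = (0.0000,0.0000,-1.0000)
cross product → J_v[:, 2] = (-0.8660,-0.5000,-0.0000)
J_ω[:, 2] = z_2
entry J[1][2] = -0.5000

-0.500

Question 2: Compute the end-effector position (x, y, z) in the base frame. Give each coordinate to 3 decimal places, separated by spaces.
after link 1: o_1 = (-1.0000, 1.7321, 2.0000)
after link 2: o_2 = (-0.1340, 2.2321, 1.0000)
after link 3: o_3 = (-0.1340, 2.2321, 0.0000)

-0.134 2.232 0.000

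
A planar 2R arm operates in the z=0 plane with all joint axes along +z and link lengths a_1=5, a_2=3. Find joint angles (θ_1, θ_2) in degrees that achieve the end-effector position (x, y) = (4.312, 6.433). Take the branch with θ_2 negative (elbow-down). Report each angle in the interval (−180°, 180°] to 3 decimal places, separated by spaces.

cos θ_2 = (59.9768−5²−3²)/(2·5·3) = 0.8659; θ_2 = -30.0150° (elbow-down)
β = atan2(6.4330,4.3120) = 56.1663°; ψ = atan2(-1.5007,7.5977) = -11.1731°
θ_1 = β − ψ = 67.3394°

67.339 -30.015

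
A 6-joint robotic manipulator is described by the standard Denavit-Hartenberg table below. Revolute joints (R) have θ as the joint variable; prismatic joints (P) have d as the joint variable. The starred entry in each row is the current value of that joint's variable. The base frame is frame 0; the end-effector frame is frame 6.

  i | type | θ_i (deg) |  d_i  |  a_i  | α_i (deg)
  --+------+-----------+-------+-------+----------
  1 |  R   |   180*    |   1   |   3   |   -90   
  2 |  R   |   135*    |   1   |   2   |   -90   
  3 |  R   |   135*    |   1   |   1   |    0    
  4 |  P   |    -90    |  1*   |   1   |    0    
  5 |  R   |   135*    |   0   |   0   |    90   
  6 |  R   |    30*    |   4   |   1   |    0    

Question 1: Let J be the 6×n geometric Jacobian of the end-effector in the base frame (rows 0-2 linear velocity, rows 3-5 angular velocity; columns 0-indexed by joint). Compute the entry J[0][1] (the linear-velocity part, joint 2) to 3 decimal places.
-0.966

axis z_1 = (-0.0000,-1.0000,0.0000); lever o_n−o_1 = (2.5696,4.4142,0.9659)
cross product → J_v[:, 1] = (-0.9659,0.0000,2.5696)
J_ω[:, 1] = z_1
entry J[0][1] = -0.9659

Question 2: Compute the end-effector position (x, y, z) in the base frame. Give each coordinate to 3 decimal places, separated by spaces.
-0.430 4.414 1.966

after link 1: o_1 = (-3.0000, 0.0000, 1.0000)
after link 2: o_2 = (-1.5858, -1.0000, -0.4142)
after link 3: o_3 = (-1.3787, -0.2929, 0.7929)
after link 4: o_4 = (-0.1716, 0.4142, 1.0000)
after link 5: o_5 = (-0.1716, 0.4142, 1.0000)
after link 6: o_6 = (-0.4304, 4.4142, 1.9659)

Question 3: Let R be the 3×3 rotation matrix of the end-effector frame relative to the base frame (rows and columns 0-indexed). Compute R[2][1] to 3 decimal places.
0.259

End-effector y-axis (col 1 of R) = (0.9659,-0.0000,0.2588)
R[2][1] = 0.2588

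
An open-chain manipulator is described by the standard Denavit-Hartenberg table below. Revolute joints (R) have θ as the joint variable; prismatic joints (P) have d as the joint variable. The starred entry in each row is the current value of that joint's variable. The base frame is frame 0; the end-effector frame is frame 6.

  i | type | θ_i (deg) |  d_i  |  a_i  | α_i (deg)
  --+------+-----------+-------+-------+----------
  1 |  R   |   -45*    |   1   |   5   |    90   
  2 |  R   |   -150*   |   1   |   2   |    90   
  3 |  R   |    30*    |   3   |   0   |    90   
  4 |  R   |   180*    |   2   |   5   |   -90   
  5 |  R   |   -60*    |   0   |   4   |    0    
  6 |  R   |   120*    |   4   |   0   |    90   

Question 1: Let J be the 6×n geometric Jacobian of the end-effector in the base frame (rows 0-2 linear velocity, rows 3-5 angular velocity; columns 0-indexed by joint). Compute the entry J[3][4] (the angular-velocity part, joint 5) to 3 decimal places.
0.354

axis z_4 = (0.3536,-0.3536,-0.8660); lever o_n−o_4 = (4.2426,1.4142,-3.4641)
cross product → J_v[:, 4] = (2.4495,-2.4495,2.0000)
J_ω[:, 4] = z_4
entry J[3][4] = 0.3536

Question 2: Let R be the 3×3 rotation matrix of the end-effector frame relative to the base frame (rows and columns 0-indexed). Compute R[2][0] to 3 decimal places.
0.433

End-effector x-axis (col 0 of R) = (0.1768,-0.8839,0.4330)
R[2][0] = 0.4330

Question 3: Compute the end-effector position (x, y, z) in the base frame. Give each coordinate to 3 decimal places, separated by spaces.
9.817 0.410 0.799

after link 1: o_1 = (3.5355, -3.5355, 1.0000)
after link 2: o_2 = (1.6037, -3.0179, 0.0000)
after link 3: o_3 = (0.5430, -1.9572, 2.5981)
after link 4: o_4 = (5.5748, -1.0040, 4.2631)
after link 5: o_5 = (8.4032, 1.8244, 4.2631)
after link 6: o_6 = (9.8175, 0.4102, 0.7990)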